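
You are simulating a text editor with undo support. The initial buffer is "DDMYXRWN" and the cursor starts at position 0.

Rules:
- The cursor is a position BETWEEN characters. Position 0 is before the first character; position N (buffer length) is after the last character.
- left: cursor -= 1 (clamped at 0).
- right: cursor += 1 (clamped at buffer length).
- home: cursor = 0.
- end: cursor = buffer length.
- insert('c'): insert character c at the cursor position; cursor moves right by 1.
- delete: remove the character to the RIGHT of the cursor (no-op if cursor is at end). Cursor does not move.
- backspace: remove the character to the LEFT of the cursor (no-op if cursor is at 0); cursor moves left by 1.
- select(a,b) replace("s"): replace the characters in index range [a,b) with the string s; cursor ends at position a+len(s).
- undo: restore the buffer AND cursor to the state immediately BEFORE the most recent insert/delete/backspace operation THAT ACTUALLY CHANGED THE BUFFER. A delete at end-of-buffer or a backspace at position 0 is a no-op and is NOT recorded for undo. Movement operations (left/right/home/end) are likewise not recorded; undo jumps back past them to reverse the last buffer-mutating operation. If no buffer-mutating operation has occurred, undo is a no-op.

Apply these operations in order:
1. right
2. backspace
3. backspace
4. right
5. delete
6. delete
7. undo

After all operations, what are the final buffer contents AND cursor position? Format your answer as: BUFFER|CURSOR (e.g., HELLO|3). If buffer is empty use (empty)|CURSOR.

After op 1 (right): buf='DDMYXRWN' cursor=1
After op 2 (backspace): buf='DMYXRWN' cursor=0
After op 3 (backspace): buf='DMYXRWN' cursor=0
After op 4 (right): buf='DMYXRWN' cursor=1
After op 5 (delete): buf='DYXRWN' cursor=1
After op 6 (delete): buf='DXRWN' cursor=1
After op 7 (undo): buf='DYXRWN' cursor=1

Answer: DYXRWN|1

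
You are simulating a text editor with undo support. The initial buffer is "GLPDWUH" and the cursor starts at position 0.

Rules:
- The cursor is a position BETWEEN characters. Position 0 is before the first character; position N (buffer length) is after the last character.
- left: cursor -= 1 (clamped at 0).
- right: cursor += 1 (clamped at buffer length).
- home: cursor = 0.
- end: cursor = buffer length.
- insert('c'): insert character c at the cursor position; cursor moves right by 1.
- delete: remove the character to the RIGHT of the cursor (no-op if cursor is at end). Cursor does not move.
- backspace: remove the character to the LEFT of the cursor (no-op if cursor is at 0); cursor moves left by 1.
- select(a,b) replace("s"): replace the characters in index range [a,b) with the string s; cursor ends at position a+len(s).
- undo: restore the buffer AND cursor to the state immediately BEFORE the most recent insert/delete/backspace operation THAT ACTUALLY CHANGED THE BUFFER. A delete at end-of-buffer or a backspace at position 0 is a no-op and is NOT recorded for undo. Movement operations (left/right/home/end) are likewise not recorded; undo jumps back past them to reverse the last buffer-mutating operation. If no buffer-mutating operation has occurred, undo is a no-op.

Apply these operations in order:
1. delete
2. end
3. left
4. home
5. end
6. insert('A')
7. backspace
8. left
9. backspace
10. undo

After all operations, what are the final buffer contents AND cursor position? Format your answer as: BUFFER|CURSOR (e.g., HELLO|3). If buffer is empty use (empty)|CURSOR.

After op 1 (delete): buf='LPDWUH' cursor=0
After op 2 (end): buf='LPDWUH' cursor=6
After op 3 (left): buf='LPDWUH' cursor=5
After op 4 (home): buf='LPDWUH' cursor=0
After op 5 (end): buf='LPDWUH' cursor=6
After op 6 (insert('A')): buf='LPDWUHA' cursor=7
After op 7 (backspace): buf='LPDWUH' cursor=6
After op 8 (left): buf='LPDWUH' cursor=5
After op 9 (backspace): buf='LPDWH' cursor=4
After op 10 (undo): buf='LPDWUH' cursor=5

Answer: LPDWUH|5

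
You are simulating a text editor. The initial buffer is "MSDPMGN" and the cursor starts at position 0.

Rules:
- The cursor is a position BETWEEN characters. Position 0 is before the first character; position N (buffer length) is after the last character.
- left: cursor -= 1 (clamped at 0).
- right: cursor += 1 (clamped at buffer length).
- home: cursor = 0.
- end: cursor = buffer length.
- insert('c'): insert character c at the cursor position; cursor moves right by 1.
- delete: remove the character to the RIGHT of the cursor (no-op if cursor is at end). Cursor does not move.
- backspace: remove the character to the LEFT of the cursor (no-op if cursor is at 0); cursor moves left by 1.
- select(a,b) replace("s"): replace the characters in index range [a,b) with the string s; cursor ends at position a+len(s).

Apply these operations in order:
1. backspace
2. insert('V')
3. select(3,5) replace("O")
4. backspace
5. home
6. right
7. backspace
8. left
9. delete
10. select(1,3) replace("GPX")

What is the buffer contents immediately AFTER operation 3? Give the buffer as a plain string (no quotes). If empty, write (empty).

After op 1 (backspace): buf='MSDPMGN' cursor=0
After op 2 (insert('V')): buf='VMSDPMGN' cursor=1
After op 3 (select(3,5) replace("O")): buf='VMSOMGN' cursor=4

Answer: VMSOMGN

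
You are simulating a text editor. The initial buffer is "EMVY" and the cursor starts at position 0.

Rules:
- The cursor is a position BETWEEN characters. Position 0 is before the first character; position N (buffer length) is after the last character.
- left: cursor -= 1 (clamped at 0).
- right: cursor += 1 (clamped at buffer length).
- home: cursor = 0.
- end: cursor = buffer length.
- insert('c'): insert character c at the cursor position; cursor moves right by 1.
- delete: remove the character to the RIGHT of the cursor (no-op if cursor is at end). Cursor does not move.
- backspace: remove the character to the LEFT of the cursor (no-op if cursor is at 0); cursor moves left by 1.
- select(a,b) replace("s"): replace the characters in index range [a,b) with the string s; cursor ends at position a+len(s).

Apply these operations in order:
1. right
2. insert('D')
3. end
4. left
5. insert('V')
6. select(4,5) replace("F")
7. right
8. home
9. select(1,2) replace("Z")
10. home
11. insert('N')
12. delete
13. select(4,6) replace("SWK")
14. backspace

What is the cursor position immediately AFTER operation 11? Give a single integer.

After op 1 (right): buf='EMVY' cursor=1
After op 2 (insert('D')): buf='EDMVY' cursor=2
After op 3 (end): buf='EDMVY' cursor=5
After op 4 (left): buf='EDMVY' cursor=4
After op 5 (insert('V')): buf='EDMVVY' cursor=5
After op 6 (select(4,5) replace("F")): buf='EDMVFY' cursor=5
After op 7 (right): buf='EDMVFY' cursor=6
After op 8 (home): buf='EDMVFY' cursor=0
After op 9 (select(1,2) replace("Z")): buf='EZMVFY' cursor=2
After op 10 (home): buf='EZMVFY' cursor=0
After op 11 (insert('N')): buf='NEZMVFY' cursor=1

Answer: 1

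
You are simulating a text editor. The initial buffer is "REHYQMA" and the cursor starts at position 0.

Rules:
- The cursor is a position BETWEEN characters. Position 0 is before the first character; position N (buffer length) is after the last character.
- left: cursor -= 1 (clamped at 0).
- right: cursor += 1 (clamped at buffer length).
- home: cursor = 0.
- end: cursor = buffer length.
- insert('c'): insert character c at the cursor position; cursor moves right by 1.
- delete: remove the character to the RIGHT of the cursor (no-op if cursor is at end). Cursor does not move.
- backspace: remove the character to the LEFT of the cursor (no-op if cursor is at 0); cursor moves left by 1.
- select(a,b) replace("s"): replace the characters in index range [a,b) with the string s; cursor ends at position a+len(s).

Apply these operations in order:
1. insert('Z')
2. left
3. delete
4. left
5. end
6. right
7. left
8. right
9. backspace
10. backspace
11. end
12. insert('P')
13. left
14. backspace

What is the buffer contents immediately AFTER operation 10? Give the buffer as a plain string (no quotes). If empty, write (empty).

After op 1 (insert('Z')): buf='ZREHYQMA' cursor=1
After op 2 (left): buf='ZREHYQMA' cursor=0
After op 3 (delete): buf='REHYQMA' cursor=0
After op 4 (left): buf='REHYQMA' cursor=0
After op 5 (end): buf='REHYQMA' cursor=7
After op 6 (right): buf='REHYQMA' cursor=7
After op 7 (left): buf='REHYQMA' cursor=6
After op 8 (right): buf='REHYQMA' cursor=7
After op 9 (backspace): buf='REHYQM' cursor=6
After op 10 (backspace): buf='REHYQ' cursor=5

Answer: REHYQ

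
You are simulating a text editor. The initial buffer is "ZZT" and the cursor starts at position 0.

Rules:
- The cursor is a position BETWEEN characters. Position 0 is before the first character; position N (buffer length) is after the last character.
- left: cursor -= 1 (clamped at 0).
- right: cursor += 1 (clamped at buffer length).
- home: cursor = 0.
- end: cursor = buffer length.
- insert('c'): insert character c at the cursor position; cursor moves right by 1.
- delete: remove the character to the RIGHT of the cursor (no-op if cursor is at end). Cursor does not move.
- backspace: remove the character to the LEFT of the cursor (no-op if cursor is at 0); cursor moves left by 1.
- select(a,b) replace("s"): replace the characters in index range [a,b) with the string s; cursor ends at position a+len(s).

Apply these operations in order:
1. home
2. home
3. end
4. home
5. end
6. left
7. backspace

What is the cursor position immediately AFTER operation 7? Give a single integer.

Answer: 1

Derivation:
After op 1 (home): buf='ZZT' cursor=0
After op 2 (home): buf='ZZT' cursor=0
After op 3 (end): buf='ZZT' cursor=3
After op 4 (home): buf='ZZT' cursor=0
After op 5 (end): buf='ZZT' cursor=3
After op 6 (left): buf='ZZT' cursor=2
After op 7 (backspace): buf='ZT' cursor=1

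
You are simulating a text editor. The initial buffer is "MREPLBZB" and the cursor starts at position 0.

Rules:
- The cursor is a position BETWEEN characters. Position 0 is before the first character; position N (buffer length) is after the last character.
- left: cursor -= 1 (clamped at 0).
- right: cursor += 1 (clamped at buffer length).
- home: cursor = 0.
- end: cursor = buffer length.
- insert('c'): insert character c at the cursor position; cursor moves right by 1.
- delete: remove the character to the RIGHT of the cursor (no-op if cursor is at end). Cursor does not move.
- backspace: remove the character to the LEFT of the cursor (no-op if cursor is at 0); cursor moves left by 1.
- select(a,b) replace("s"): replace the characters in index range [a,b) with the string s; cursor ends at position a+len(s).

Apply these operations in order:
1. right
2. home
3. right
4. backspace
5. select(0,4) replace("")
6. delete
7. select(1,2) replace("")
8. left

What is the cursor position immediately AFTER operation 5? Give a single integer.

After op 1 (right): buf='MREPLBZB' cursor=1
After op 2 (home): buf='MREPLBZB' cursor=0
After op 3 (right): buf='MREPLBZB' cursor=1
After op 4 (backspace): buf='REPLBZB' cursor=0
After op 5 (select(0,4) replace("")): buf='BZB' cursor=0

Answer: 0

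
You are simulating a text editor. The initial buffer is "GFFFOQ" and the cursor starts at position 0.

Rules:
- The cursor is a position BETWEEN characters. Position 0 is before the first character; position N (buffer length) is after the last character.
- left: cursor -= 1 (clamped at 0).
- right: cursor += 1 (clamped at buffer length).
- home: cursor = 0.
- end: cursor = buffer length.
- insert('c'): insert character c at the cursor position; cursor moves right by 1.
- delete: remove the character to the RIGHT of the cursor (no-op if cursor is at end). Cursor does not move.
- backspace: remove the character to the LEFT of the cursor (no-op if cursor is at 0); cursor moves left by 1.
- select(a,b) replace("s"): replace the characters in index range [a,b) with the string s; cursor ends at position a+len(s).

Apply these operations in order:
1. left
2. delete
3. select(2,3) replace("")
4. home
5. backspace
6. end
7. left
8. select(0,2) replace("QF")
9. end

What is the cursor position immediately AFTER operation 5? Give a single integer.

After op 1 (left): buf='GFFFOQ' cursor=0
After op 2 (delete): buf='FFFOQ' cursor=0
After op 3 (select(2,3) replace("")): buf='FFOQ' cursor=2
After op 4 (home): buf='FFOQ' cursor=0
After op 5 (backspace): buf='FFOQ' cursor=0

Answer: 0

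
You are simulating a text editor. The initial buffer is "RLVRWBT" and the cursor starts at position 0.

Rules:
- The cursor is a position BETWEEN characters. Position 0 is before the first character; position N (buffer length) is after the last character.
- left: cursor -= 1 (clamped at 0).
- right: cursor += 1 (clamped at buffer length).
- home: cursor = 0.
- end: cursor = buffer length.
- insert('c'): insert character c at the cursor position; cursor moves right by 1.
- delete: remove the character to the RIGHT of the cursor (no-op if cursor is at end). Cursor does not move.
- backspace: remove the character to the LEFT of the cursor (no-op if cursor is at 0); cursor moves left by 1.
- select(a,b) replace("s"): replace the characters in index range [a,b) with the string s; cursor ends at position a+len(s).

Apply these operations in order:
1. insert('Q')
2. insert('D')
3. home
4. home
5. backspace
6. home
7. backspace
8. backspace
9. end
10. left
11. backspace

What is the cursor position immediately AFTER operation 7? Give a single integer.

Answer: 0

Derivation:
After op 1 (insert('Q')): buf='QRLVRWBT' cursor=1
After op 2 (insert('D')): buf='QDRLVRWBT' cursor=2
After op 3 (home): buf='QDRLVRWBT' cursor=0
After op 4 (home): buf='QDRLVRWBT' cursor=0
After op 5 (backspace): buf='QDRLVRWBT' cursor=0
After op 6 (home): buf='QDRLVRWBT' cursor=0
After op 7 (backspace): buf='QDRLVRWBT' cursor=0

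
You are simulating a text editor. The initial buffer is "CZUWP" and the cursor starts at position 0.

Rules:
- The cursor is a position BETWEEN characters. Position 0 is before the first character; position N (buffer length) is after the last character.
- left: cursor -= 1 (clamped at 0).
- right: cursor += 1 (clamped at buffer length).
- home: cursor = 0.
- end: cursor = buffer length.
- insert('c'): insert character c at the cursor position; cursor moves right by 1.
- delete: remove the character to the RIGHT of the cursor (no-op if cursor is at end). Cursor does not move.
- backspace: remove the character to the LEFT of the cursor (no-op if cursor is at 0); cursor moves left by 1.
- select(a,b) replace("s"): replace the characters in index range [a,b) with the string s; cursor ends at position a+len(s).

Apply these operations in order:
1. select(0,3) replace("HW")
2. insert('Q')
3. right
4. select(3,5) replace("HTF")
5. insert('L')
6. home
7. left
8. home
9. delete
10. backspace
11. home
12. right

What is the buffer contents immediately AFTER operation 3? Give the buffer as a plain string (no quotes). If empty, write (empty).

Answer: HWQWP

Derivation:
After op 1 (select(0,3) replace("HW")): buf='HWWP' cursor=2
After op 2 (insert('Q')): buf='HWQWP' cursor=3
After op 3 (right): buf='HWQWP' cursor=4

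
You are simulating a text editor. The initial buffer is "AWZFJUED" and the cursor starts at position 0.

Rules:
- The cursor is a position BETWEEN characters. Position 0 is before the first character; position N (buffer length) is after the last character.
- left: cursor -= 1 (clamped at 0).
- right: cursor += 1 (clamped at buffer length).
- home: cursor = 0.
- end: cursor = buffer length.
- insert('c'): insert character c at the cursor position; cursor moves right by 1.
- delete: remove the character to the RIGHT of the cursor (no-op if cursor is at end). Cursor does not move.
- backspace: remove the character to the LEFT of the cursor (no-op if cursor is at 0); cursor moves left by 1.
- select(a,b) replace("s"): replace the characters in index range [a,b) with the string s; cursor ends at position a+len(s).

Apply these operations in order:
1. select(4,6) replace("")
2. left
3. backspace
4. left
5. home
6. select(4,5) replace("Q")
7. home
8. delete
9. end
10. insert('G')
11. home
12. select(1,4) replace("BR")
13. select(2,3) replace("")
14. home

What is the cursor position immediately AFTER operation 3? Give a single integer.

After op 1 (select(4,6) replace("")): buf='AWZFED' cursor=4
After op 2 (left): buf='AWZFED' cursor=3
After op 3 (backspace): buf='AWFED' cursor=2

Answer: 2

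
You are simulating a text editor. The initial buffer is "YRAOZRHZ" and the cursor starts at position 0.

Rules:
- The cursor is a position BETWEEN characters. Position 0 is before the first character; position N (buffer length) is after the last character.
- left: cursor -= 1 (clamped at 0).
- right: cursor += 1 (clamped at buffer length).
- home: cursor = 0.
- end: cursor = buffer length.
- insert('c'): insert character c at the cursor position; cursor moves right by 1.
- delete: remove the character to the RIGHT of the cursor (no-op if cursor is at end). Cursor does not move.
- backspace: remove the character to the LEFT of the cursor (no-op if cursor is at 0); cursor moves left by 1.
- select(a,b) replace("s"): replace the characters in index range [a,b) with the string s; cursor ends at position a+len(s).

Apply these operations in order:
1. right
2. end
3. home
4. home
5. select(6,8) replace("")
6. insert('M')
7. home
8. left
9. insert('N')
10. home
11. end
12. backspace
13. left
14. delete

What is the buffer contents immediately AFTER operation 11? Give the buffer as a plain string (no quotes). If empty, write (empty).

After op 1 (right): buf='YRAOZRHZ' cursor=1
After op 2 (end): buf='YRAOZRHZ' cursor=8
After op 3 (home): buf='YRAOZRHZ' cursor=0
After op 4 (home): buf='YRAOZRHZ' cursor=0
After op 5 (select(6,8) replace("")): buf='YRAOZR' cursor=6
After op 6 (insert('M')): buf='YRAOZRM' cursor=7
After op 7 (home): buf='YRAOZRM' cursor=0
After op 8 (left): buf='YRAOZRM' cursor=0
After op 9 (insert('N')): buf='NYRAOZRM' cursor=1
After op 10 (home): buf='NYRAOZRM' cursor=0
After op 11 (end): buf='NYRAOZRM' cursor=8

Answer: NYRAOZRM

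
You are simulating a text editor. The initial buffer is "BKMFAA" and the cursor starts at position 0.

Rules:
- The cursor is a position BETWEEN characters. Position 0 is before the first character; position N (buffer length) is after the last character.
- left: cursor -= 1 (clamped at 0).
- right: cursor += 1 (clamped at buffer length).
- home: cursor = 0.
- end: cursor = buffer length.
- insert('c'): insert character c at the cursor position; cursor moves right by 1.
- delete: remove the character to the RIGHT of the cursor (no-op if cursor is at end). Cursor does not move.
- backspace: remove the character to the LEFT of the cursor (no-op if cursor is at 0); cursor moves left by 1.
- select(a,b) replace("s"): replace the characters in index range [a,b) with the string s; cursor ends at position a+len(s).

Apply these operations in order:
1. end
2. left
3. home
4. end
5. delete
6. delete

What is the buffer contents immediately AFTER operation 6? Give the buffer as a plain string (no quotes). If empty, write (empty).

After op 1 (end): buf='BKMFAA' cursor=6
After op 2 (left): buf='BKMFAA' cursor=5
After op 3 (home): buf='BKMFAA' cursor=0
After op 4 (end): buf='BKMFAA' cursor=6
After op 5 (delete): buf='BKMFAA' cursor=6
After op 6 (delete): buf='BKMFAA' cursor=6

Answer: BKMFAA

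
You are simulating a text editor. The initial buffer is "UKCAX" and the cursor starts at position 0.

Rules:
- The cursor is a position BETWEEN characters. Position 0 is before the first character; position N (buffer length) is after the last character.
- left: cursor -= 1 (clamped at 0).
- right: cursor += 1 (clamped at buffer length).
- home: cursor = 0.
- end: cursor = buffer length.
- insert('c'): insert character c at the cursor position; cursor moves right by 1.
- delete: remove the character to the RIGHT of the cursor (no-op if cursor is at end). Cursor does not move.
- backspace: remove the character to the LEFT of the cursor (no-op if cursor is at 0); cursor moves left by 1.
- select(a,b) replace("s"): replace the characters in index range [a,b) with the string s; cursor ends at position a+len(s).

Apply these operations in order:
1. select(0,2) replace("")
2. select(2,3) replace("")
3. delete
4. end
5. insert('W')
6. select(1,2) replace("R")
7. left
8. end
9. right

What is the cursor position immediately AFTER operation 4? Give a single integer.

Answer: 2

Derivation:
After op 1 (select(0,2) replace("")): buf='CAX' cursor=0
After op 2 (select(2,3) replace("")): buf='CA' cursor=2
After op 3 (delete): buf='CA' cursor=2
After op 4 (end): buf='CA' cursor=2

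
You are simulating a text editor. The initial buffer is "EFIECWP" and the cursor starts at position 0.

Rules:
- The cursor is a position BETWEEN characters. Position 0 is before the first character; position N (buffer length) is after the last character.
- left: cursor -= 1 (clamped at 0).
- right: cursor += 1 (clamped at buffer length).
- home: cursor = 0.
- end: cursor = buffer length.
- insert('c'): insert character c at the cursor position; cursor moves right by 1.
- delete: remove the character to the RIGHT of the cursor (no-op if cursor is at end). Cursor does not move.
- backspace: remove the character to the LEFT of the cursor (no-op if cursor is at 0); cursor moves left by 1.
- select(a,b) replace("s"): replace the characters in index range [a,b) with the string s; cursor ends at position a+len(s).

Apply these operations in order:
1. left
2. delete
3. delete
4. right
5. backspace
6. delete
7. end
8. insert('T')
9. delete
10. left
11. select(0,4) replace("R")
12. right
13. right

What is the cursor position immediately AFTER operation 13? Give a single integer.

After op 1 (left): buf='EFIECWP' cursor=0
After op 2 (delete): buf='FIECWP' cursor=0
After op 3 (delete): buf='IECWP' cursor=0
After op 4 (right): buf='IECWP' cursor=1
After op 5 (backspace): buf='ECWP' cursor=0
After op 6 (delete): buf='CWP' cursor=0
After op 7 (end): buf='CWP' cursor=3
After op 8 (insert('T')): buf='CWPT' cursor=4
After op 9 (delete): buf='CWPT' cursor=4
After op 10 (left): buf='CWPT' cursor=3
After op 11 (select(0,4) replace("R")): buf='R' cursor=1
After op 12 (right): buf='R' cursor=1
After op 13 (right): buf='R' cursor=1

Answer: 1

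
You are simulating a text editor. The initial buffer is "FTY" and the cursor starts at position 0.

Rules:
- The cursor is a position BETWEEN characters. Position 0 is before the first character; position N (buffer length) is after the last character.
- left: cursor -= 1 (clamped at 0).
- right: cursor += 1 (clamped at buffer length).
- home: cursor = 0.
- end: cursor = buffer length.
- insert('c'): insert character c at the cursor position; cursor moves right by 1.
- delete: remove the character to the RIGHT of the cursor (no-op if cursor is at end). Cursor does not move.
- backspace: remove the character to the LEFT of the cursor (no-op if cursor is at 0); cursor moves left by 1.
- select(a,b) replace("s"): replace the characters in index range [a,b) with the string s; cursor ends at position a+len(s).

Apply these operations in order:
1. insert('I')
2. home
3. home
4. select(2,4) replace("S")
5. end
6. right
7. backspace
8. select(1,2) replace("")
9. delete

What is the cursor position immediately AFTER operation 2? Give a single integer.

After op 1 (insert('I')): buf='IFTY' cursor=1
After op 2 (home): buf='IFTY' cursor=0

Answer: 0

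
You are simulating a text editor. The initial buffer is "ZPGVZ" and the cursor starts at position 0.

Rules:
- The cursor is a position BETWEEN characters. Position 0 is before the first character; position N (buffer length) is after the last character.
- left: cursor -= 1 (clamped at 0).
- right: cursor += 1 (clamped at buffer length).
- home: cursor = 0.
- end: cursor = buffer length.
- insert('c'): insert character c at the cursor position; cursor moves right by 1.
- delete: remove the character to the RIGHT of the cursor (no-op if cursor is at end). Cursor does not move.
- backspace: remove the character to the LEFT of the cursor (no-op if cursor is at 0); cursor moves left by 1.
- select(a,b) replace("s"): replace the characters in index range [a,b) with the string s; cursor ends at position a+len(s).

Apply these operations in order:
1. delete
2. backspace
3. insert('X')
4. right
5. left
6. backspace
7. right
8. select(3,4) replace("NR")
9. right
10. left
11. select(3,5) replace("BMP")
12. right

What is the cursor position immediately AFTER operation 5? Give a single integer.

After op 1 (delete): buf='PGVZ' cursor=0
After op 2 (backspace): buf='PGVZ' cursor=0
After op 3 (insert('X')): buf='XPGVZ' cursor=1
After op 4 (right): buf='XPGVZ' cursor=2
After op 5 (left): buf='XPGVZ' cursor=1

Answer: 1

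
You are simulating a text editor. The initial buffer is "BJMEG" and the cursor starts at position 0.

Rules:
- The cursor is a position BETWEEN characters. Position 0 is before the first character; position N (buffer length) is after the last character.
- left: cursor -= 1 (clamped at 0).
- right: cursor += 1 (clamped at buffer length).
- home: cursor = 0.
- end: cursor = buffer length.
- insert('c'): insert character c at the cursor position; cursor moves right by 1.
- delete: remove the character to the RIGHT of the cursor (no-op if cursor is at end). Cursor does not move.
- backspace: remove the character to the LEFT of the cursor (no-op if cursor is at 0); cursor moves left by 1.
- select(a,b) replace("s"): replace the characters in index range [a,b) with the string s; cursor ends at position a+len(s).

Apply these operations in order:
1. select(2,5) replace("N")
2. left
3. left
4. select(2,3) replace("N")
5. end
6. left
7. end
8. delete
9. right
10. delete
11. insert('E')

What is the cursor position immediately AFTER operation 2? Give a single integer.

Answer: 2

Derivation:
After op 1 (select(2,5) replace("N")): buf='BJN' cursor=3
After op 2 (left): buf='BJN' cursor=2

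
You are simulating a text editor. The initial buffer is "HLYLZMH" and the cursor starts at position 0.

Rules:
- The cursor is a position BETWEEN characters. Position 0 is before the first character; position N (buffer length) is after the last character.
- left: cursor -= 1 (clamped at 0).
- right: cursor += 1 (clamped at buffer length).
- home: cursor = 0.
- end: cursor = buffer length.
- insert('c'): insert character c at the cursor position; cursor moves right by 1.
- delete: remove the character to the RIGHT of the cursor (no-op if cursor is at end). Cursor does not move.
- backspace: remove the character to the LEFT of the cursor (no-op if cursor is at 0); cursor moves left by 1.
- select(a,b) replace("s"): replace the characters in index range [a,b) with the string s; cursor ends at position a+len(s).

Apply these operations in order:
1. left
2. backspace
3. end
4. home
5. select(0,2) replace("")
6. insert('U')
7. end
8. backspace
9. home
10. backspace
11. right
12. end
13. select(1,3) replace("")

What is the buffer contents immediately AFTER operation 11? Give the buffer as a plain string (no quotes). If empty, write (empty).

After op 1 (left): buf='HLYLZMH' cursor=0
After op 2 (backspace): buf='HLYLZMH' cursor=0
After op 3 (end): buf='HLYLZMH' cursor=7
After op 4 (home): buf='HLYLZMH' cursor=0
After op 5 (select(0,2) replace("")): buf='YLZMH' cursor=0
After op 6 (insert('U')): buf='UYLZMH' cursor=1
After op 7 (end): buf='UYLZMH' cursor=6
After op 8 (backspace): buf='UYLZM' cursor=5
After op 9 (home): buf='UYLZM' cursor=0
After op 10 (backspace): buf='UYLZM' cursor=0
After op 11 (right): buf='UYLZM' cursor=1

Answer: UYLZM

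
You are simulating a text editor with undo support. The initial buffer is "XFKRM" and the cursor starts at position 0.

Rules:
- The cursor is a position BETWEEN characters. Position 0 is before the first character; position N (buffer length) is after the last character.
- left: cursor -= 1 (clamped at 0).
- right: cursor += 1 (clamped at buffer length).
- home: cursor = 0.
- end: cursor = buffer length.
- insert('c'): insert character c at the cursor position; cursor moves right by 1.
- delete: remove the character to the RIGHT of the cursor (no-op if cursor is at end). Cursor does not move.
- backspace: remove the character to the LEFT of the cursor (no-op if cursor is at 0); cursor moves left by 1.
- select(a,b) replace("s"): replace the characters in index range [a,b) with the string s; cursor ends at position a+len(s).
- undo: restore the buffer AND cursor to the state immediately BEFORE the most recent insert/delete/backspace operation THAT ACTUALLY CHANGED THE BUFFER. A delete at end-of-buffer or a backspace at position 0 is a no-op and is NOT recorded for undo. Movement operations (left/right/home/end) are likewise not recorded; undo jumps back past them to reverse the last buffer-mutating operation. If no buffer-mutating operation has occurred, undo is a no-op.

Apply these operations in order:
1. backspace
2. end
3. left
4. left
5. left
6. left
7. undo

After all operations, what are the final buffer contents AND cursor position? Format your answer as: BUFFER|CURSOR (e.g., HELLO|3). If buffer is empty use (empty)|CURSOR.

After op 1 (backspace): buf='XFKRM' cursor=0
After op 2 (end): buf='XFKRM' cursor=5
After op 3 (left): buf='XFKRM' cursor=4
After op 4 (left): buf='XFKRM' cursor=3
After op 5 (left): buf='XFKRM' cursor=2
After op 6 (left): buf='XFKRM' cursor=1
After op 7 (undo): buf='XFKRM' cursor=1

Answer: XFKRM|1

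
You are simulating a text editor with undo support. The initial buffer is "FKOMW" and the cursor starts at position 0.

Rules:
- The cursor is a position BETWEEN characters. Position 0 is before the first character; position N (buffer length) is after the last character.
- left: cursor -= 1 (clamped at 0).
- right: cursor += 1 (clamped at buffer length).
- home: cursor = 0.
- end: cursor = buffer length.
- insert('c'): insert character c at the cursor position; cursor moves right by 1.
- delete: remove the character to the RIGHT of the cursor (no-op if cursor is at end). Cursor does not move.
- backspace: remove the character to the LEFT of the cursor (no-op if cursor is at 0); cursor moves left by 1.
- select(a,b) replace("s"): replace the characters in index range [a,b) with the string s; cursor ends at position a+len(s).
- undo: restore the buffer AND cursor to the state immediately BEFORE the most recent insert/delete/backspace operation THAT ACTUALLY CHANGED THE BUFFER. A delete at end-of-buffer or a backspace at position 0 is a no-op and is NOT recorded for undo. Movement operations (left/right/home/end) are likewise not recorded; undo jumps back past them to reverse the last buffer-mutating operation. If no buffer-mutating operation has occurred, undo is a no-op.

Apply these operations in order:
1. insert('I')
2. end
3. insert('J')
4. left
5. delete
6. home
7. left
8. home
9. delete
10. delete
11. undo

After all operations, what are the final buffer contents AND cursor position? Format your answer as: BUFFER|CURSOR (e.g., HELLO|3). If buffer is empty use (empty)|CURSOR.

Answer: FKOMW|0

Derivation:
After op 1 (insert('I')): buf='IFKOMW' cursor=1
After op 2 (end): buf='IFKOMW' cursor=6
After op 3 (insert('J')): buf='IFKOMWJ' cursor=7
After op 4 (left): buf='IFKOMWJ' cursor=6
After op 5 (delete): buf='IFKOMW' cursor=6
After op 6 (home): buf='IFKOMW' cursor=0
After op 7 (left): buf='IFKOMW' cursor=0
After op 8 (home): buf='IFKOMW' cursor=0
After op 9 (delete): buf='FKOMW' cursor=0
After op 10 (delete): buf='KOMW' cursor=0
After op 11 (undo): buf='FKOMW' cursor=0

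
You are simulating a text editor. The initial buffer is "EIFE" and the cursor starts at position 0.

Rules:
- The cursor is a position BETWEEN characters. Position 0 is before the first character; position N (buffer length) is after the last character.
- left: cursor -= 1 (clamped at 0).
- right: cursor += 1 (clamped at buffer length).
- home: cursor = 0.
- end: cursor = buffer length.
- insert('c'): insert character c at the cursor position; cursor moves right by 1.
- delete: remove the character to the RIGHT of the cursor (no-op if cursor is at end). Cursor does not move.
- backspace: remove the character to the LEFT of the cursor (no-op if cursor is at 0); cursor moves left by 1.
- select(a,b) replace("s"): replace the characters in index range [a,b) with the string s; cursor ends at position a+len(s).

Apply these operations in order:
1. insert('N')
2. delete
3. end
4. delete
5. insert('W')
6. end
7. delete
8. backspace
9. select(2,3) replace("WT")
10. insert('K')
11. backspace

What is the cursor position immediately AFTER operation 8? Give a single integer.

After op 1 (insert('N')): buf='NEIFE' cursor=1
After op 2 (delete): buf='NIFE' cursor=1
After op 3 (end): buf='NIFE' cursor=4
After op 4 (delete): buf='NIFE' cursor=4
After op 5 (insert('W')): buf='NIFEW' cursor=5
After op 6 (end): buf='NIFEW' cursor=5
After op 7 (delete): buf='NIFEW' cursor=5
After op 8 (backspace): buf='NIFE' cursor=4

Answer: 4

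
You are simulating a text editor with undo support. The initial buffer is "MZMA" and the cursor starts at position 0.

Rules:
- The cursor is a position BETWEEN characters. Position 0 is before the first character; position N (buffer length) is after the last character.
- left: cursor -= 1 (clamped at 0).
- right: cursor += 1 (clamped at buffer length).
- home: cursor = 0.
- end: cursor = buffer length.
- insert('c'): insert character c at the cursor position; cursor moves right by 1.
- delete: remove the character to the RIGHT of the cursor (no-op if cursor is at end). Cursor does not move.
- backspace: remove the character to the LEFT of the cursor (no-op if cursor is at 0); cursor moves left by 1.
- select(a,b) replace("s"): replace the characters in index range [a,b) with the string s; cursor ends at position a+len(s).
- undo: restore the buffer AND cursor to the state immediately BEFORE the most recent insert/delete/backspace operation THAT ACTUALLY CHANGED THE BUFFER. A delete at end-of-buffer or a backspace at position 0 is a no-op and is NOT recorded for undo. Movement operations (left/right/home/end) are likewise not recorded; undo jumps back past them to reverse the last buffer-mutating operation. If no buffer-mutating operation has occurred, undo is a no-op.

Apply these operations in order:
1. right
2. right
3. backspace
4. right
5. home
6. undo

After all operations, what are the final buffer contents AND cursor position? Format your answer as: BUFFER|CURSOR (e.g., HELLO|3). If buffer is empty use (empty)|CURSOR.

After op 1 (right): buf='MZMA' cursor=1
After op 2 (right): buf='MZMA' cursor=2
After op 3 (backspace): buf='MMA' cursor=1
After op 4 (right): buf='MMA' cursor=2
After op 5 (home): buf='MMA' cursor=0
After op 6 (undo): buf='MZMA' cursor=2

Answer: MZMA|2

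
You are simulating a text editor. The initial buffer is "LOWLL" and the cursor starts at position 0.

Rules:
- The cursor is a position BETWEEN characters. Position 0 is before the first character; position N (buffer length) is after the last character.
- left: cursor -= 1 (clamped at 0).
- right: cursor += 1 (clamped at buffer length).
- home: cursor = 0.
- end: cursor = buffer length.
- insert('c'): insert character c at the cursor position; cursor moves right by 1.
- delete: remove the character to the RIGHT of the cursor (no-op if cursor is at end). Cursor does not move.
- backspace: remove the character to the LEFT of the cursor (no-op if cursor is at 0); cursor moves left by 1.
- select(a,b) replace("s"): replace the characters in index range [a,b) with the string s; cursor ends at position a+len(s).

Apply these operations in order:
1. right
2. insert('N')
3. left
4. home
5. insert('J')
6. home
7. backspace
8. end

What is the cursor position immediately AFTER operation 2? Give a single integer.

Answer: 2

Derivation:
After op 1 (right): buf='LOWLL' cursor=1
After op 2 (insert('N')): buf='LNOWLL' cursor=2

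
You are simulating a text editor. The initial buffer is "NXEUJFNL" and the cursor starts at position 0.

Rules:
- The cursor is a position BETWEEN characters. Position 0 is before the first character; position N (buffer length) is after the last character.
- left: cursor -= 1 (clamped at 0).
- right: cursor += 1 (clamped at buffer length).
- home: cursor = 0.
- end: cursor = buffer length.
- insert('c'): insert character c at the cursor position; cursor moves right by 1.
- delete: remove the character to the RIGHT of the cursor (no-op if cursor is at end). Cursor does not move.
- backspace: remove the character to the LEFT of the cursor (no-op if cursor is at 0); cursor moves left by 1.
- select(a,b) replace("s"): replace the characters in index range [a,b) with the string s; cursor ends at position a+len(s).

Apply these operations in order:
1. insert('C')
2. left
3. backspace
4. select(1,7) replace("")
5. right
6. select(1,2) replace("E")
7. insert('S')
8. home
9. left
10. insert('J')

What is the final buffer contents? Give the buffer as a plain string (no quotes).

Answer: JCESL

Derivation:
After op 1 (insert('C')): buf='CNXEUJFNL' cursor=1
After op 2 (left): buf='CNXEUJFNL' cursor=0
After op 3 (backspace): buf='CNXEUJFNL' cursor=0
After op 4 (select(1,7) replace("")): buf='CNL' cursor=1
After op 5 (right): buf='CNL' cursor=2
After op 6 (select(1,2) replace("E")): buf='CEL' cursor=2
After op 7 (insert('S')): buf='CESL' cursor=3
After op 8 (home): buf='CESL' cursor=0
After op 9 (left): buf='CESL' cursor=0
After op 10 (insert('J')): buf='JCESL' cursor=1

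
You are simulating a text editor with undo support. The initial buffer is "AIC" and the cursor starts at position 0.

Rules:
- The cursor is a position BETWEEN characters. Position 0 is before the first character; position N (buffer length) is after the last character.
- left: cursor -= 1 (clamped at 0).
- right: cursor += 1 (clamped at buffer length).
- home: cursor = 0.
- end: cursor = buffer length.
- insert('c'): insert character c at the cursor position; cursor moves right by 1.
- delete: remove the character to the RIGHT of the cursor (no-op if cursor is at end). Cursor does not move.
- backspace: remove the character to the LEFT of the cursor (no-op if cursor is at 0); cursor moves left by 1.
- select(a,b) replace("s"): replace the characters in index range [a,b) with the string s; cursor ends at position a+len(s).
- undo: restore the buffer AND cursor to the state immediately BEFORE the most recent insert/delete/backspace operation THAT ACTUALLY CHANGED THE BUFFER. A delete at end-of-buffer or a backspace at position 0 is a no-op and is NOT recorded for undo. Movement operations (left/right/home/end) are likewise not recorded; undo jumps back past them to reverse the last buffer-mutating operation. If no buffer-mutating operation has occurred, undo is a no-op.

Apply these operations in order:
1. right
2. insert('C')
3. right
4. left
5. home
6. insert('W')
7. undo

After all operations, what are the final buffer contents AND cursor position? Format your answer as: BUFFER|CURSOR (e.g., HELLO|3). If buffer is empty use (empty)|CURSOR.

After op 1 (right): buf='AIC' cursor=1
After op 2 (insert('C')): buf='ACIC' cursor=2
After op 3 (right): buf='ACIC' cursor=3
After op 4 (left): buf='ACIC' cursor=2
After op 5 (home): buf='ACIC' cursor=0
After op 6 (insert('W')): buf='WACIC' cursor=1
After op 7 (undo): buf='ACIC' cursor=0

Answer: ACIC|0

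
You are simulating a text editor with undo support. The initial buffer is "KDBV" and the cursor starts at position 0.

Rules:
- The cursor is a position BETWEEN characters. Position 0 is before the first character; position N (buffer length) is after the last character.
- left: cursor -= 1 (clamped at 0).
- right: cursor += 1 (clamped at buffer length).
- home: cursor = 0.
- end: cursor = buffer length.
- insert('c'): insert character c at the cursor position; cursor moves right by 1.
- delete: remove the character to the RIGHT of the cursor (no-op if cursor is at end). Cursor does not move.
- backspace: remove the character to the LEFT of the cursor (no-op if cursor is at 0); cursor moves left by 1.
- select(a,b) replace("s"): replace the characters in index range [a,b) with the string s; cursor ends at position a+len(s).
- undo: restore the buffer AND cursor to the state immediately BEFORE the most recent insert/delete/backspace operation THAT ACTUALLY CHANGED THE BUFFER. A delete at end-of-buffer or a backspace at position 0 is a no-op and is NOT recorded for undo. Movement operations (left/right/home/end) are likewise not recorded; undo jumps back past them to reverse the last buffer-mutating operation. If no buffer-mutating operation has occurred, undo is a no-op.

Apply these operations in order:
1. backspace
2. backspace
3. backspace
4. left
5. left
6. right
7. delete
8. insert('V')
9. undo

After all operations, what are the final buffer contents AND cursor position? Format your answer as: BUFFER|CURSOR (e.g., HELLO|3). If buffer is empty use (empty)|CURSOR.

After op 1 (backspace): buf='KDBV' cursor=0
After op 2 (backspace): buf='KDBV' cursor=0
After op 3 (backspace): buf='KDBV' cursor=0
After op 4 (left): buf='KDBV' cursor=0
After op 5 (left): buf='KDBV' cursor=0
After op 6 (right): buf='KDBV' cursor=1
After op 7 (delete): buf='KBV' cursor=1
After op 8 (insert('V')): buf='KVBV' cursor=2
After op 9 (undo): buf='KBV' cursor=1

Answer: KBV|1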